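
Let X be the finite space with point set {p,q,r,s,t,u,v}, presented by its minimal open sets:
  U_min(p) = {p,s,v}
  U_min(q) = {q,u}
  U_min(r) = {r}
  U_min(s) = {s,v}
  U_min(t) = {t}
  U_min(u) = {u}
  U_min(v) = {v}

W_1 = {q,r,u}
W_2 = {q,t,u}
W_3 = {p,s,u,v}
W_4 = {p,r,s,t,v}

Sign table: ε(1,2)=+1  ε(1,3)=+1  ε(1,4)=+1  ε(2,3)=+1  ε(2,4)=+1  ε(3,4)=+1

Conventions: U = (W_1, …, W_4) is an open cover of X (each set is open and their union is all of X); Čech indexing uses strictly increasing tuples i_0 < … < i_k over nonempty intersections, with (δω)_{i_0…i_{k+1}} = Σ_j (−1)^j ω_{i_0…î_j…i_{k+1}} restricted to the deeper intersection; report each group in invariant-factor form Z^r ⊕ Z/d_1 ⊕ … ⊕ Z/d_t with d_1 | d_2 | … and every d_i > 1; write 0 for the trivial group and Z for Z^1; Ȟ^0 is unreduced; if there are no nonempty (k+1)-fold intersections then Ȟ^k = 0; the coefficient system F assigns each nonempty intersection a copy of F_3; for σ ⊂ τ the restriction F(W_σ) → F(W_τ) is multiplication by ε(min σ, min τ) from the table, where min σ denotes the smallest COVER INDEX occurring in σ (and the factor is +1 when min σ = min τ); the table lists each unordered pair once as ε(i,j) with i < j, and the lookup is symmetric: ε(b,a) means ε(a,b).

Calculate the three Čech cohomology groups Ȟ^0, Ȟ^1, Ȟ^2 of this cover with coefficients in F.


nonempty intersections:
  W12={q,u} W13={u} W14={r} W23={u} W24={t} W34={p,s,v}
  W123={u}
C dims 4,6,1; δ0: rk_F3 3; δ1: rk_F3 1
Ȟ^0: (4−3)−0=1 ⇒ Z/3
Ȟ^1: (6−1)−3=2 ⇒ Z/3 ⊕ Z/3
Ȟ^2: (1−0)−1=0 ⇒ 0

Ȟ^0(U;F) ≅ Z/3; Ȟ^1(U;F) ≅ Z/3 ⊕ Z/3; Ȟ^2(U;F) ≅ 0


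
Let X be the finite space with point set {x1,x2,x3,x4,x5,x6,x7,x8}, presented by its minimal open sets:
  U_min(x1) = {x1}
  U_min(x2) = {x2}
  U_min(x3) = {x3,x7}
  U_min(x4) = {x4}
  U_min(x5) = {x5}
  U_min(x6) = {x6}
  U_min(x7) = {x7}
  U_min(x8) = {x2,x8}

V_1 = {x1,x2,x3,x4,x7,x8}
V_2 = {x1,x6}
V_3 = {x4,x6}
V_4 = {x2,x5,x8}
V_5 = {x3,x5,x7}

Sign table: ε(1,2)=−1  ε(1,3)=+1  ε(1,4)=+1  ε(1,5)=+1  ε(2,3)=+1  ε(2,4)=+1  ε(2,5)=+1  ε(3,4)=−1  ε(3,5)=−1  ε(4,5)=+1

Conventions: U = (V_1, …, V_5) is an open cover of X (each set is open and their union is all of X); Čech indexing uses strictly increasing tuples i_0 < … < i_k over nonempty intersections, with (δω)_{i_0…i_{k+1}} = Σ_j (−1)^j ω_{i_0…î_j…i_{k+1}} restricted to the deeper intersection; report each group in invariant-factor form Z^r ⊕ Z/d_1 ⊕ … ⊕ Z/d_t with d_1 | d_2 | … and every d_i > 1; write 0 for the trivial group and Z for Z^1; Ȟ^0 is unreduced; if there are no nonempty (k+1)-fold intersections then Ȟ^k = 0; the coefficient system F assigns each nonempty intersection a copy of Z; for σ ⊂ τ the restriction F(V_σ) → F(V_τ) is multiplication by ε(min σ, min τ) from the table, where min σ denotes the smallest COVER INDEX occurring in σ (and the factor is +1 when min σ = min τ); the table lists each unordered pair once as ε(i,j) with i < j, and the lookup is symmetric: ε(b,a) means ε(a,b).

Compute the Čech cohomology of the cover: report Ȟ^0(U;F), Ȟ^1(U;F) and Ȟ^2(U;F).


Ȟ^0(U;F) ≅ 0,  Ȟ^1(U;F) ≅ Z ⊕ Z/2,  Ȟ^2(U;F) ≅ 0

nonempty intersections:
  V12={x1} V13={x4} V14={x2,x8} V15={x3,x7} V23={x6} V45={x5}
C dims 5,6; δ0: rk 5, SNF 1^4·2
Ȟ^0: (5−5)−0=0 ⇒ 0
Ȟ^1: (6−0)−5=1 plus torsion [2] ⇒ Z ⊕ Z/2
Ȟ^2: (0−0)−0=0 ⇒ 0


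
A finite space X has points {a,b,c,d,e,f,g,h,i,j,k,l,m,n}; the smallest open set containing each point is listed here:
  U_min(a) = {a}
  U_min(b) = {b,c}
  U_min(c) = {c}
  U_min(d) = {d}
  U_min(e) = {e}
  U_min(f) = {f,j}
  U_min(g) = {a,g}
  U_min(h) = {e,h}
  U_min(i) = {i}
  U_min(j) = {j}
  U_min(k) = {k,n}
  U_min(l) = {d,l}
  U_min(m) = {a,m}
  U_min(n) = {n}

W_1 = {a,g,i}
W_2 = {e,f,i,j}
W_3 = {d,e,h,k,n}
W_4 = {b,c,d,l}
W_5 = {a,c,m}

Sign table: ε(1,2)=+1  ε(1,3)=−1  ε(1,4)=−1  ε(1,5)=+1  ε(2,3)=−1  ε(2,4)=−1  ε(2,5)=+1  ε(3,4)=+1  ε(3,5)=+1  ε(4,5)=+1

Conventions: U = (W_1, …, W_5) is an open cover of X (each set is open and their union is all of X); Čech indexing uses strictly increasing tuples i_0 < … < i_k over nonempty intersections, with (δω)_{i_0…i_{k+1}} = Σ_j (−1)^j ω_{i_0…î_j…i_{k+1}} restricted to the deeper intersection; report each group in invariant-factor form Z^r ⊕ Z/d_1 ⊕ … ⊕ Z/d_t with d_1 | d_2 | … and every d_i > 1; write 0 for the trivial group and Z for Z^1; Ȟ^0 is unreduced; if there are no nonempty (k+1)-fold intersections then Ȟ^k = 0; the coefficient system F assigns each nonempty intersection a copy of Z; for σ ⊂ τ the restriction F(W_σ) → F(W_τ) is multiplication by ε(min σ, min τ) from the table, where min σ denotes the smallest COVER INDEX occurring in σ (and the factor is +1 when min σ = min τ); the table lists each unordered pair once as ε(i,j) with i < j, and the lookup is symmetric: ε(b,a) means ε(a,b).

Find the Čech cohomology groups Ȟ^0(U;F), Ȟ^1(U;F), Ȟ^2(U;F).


nerve of the cover:
  W12={i} W15={a} W23={e} W34={d} W45={c}
C dims 5,5; δ0: rk 5, SNF 1^4·2
Ȟ^0 = (5 − 5) − 0 = 0, so Ȟ^0 ≅ 0
Ȟ^1 = (5 − 0) − 5 = 0 plus torsion [2], so Ȟ^1 ≅ Z/2
Ȟ^2 = (0 − 0) − 0 = 0, so Ȟ^2 ≅ 0

Ȟ^0 ≅ 0, Ȟ^1 ≅ Z/2 and Ȟ^2 ≅ 0


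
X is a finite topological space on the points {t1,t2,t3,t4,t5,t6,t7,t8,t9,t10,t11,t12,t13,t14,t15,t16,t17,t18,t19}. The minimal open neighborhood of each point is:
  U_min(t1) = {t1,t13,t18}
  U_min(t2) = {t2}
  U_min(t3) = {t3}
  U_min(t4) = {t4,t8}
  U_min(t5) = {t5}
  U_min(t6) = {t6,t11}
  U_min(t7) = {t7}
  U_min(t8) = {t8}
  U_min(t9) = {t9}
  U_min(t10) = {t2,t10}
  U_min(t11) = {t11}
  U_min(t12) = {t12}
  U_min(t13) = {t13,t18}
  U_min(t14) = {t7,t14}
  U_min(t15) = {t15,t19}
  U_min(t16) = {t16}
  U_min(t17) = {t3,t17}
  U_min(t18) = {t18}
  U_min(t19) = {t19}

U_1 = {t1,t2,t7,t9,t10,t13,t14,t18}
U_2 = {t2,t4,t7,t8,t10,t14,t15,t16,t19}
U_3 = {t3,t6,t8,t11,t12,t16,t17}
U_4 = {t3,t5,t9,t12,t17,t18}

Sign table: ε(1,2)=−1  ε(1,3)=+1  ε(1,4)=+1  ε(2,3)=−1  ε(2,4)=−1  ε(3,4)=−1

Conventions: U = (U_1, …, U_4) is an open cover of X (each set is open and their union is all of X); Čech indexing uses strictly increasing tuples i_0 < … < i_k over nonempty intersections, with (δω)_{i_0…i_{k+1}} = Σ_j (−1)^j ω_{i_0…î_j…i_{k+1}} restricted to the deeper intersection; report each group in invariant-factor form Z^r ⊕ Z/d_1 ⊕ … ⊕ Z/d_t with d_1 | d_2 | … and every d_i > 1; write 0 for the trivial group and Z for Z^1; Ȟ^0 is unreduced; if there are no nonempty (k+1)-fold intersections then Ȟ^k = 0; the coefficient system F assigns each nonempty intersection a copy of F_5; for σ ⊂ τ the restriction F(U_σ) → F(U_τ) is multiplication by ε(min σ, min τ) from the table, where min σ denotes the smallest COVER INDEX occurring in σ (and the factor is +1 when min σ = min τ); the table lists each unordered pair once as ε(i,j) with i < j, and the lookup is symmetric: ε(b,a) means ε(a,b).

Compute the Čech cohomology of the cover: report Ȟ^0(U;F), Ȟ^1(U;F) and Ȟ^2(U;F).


cover nerve:
  U12={t2,t7,t10,t14} U14={t9,t18} U23={t8,t16} U34={t3,t12,t17}
C dims 4,4; δ0: rk_F5 4
Ȟ^0: (4−4)−0=0 ⇒ 0
Ȟ^1: (4−0)−4=0 ⇒ 0
Ȟ^2: (0−0)−0=0 ⇒ 0

Ȟ^0(U;F) ≅ 0; Ȟ^1(U;F) ≅ 0; Ȟ^2(U;F) ≅ 0


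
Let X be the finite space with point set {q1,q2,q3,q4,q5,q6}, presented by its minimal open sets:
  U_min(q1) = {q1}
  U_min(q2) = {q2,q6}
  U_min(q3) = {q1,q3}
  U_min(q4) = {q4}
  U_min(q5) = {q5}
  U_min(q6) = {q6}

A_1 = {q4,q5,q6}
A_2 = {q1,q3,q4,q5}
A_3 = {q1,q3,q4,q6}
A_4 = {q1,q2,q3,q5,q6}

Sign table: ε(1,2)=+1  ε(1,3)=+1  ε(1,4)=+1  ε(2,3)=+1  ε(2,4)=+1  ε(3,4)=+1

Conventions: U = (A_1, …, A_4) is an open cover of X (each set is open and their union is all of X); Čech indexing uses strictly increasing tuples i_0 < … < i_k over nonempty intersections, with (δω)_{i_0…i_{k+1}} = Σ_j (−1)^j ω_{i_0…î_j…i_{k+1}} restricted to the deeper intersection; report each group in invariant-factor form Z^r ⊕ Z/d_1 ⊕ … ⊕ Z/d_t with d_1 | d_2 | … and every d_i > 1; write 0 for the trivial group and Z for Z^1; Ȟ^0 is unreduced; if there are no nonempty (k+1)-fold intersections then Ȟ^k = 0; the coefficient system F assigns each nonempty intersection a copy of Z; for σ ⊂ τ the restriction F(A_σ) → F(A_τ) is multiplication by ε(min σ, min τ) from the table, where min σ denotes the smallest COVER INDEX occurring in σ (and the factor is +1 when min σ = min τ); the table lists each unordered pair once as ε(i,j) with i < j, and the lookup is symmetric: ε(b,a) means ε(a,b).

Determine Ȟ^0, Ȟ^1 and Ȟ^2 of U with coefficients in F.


nerve of the cover:
  A12={q4,q5} A13={q4,q6} A14={q5,q6} A23={q1,q3,q4} A24={q1,q3,q5} A34={q1,q3,q6}
  A123={q4} A124={q5} A134={q6} A234={q1,q3}
C dims 4,6,4; δ0: rk 3, SNF 1^3; δ1: rk 3, SNF 1^3
Ȟ^0 = (4 − 3) − 0 = 1, so Ȟ^0 ≅ Z
Ȟ^1 = (6 − 3) − 3 = 0, so Ȟ^1 ≅ 0
Ȟ^2 = (4 − 0) − 3 = 1, so Ȟ^2 ≅ Z

Ȟ^0(U;F) ≅ Z; Ȟ^1(U;F) ≅ 0; Ȟ^2(U;F) ≅ Z


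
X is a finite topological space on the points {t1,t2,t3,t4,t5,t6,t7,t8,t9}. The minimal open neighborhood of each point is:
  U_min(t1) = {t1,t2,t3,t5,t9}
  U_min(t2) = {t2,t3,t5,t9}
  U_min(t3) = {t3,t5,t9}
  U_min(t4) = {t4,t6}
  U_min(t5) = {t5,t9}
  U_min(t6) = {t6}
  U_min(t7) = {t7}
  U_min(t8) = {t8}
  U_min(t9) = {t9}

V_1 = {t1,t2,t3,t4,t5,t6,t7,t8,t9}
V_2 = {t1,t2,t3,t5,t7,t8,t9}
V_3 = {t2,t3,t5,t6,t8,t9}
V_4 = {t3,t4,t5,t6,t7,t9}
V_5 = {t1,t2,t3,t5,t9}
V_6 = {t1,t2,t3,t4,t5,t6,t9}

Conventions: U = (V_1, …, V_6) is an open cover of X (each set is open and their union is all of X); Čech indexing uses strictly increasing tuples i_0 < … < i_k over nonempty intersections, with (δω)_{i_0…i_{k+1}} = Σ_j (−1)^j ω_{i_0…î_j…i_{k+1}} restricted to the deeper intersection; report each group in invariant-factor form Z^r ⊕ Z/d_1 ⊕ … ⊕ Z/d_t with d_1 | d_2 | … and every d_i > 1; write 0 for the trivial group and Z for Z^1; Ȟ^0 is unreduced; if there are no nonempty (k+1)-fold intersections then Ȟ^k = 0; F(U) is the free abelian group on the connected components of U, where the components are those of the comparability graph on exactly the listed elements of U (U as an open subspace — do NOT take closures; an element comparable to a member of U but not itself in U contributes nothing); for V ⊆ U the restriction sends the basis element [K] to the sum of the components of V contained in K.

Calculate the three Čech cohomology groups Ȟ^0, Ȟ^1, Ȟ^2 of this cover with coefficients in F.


Ȟ^0(U;F) ≅ Z^4; Ȟ^1(U;F) ≅ 0; Ȟ^2(U;F) ≅ 0

nerve of the cover:
  V12={t1,t2,t3,t5,t7,t8,t9} V13={t2,t3,t5,t6,t8,t9} V14={t3,t4,t5,t6,t7,t9} V15={t1,t2,t3,t5,t9} V16={t1,t2,t3,t4,t5,t6,t9} V23={t2,t3,t5,t8,t9} V24={t3,t5,t7,t9} V25={t1,t2,t3,t5,t9} V26={t1,t2,t3,t5,t9} V34={t3,t5,t6,t9} V35={t2,t3,t5,t9} V36={t2,t3,t5,t6,t9} V45={t3,t5,t9} V46={t3,t4,t5,t6,t9} V56={t1,t2,t3,t5,t9}
  V123={t2,t3,t5,t8,t9} V124={t3,t5,t7,t9} V125={t1,t2,t3,t5,t9} V126={t1,t2,t3,t5,t9} V134={t3,t5,t6,t9} V135={t2,t3,t5,t9} V136={t2,t3,t5,t6,t9} V145={t3,t5,t9} V146={t3,t4,t5,t6,t9} V156={t1,t2,t3,t5,t9} V234={t3,t5,t9} V235={t2,t3,t5,t9} V236={t2,t3,t5,t9} V245={t3,t5,t9} V246={t3,t5,t9} V256={t1,t2,t3,t5,t9} V345={t3,t5,t9} V346={t3,t5,t6,t9} V356={t2,t3,t5,t9} V456={t3,t5,t9}
  V1234={t3,t5,t9} V1235={t2,t3,t5,t9} V1236={t2,t3,t5,t9} V1245={t3,t5,t9} V1246={t3,t5,t9} V1256={t1,t2,t3,t5,t9} V1345={t3,t5,t9} V1346={t3,t5,t6,t9} V1356={t2,t3,t5,t9} V1456={t3,t5,t9} V2345={t3,t5,t9} V2346={t3,t5,t9} V2356={t2,t3,t5,t9} V2456={t3,t5,t9} V3456={t3,t5,t9}
  V12345={t3,t5,t9} V12346={t3,t5,t9} V12356={t2,t3,t5,t9} V12456={t3,t5,t9} V13456={t3,t5,t9} V23456={t3,t5,t9}
  V123456={t3,t5,t9}
components per intersection:
  V1: {t1,t2,t3,t5,t9} {t4,t6} {t7} {t8}
  V2: {t1,t2,t3,t5,t9} {t7} {t8}
  V3: {t2,t3,t5,t9} {t6} {t8}
  V4: {t3,t5,t9} {t4,t6} {t7}
  V5: {t1,t2,t3,t5,t9}
  V6: {t1,t2,t3,t5,t9} {t4,t6}
  V12: {t1,t2,t3,t5,t9} {t7} {t8}
  V13: {t2,t3,t5,t9} {t6} {t8}
  V14: {t3,t5,t9} {t4,t6} {t7}
  V15: {t1,t2,t3,t5,t9}
  V16: {t1,t2,t3,t5,t9} {t4,t6}
  V23: {t2,t3,t5,t9} {t8}
  V24: {t3,t5,t9} {t7}
  V25: {t1,t2,t3,t5,t9}
  V26: {t1,t2,t3,t5,t9}
  V34: {t3,t5,t9} {t6}
  V35: {t2,t3,t5,t9}
  V36: {t2,t3,t5,t9} {t6}
  V45: {t3,t5,t9}
  V46: {t3,t5,t9} {t4,t6}
  V56: {t1,t2,t3,t5,t9}
  V123: {t2,t3,t5,t9} {t8}
  V124: {t3,t5,t9} {t7}
  V125: {t1,t2,t3,t5,t9}
  V126: {t1,t2,t3,t5,t9}
  V134: {t3,t5,t9} {t6}
  V135: {t2,t3,t5,t9}
  V136: {t2,t3,t5,t9} {t6}
  V145: {t3,t5,t9}
  V146: {t3,t5,t9} {t4,t6}
  V156: {t1,t2,t3,t5,t9}
  V234: {t3,t5,t9}
  V235: {t2,t3,t5,t9}
  V236: {t2,t3,t5,t9}
  V245: {t3,t5,t9}
  V246: {t3,t5,t9}
  V256: {t1,t2,t3,t5,t9}
  V345: {t3,t5,t9}
  V346: {t3,t5,t9} {t6}
  V356: {t2,t3,t5,t9}
  V456: {t3,t5,t9}
  V1234: {t3,t5,t9}
  V1235: {t2,t3,t5,t9}
  V1236: {t2,t3,t5,t9}
  V1245: {t3,t5,t9}
  V1246: {t3,t5,t9}
  V1256: {t1,t2,t3,t5,t9}
  V1345: {t3,t5,t9}
  V1346: {t3,t5,t9} {t6}
  V1356: {t2,t3,t5,t9}
  V1456: {t3,t5,t9}
  V2345: {t3,t5,t9}
  V2346: {t3,t5,t9}
  V2356: {t2,t3,t5,t9}
  V2456: {t3,t5,t9}
  V3456: {t3,t5,t9}
  V12345: {t3,t5,t9}
  V12346: {t3,t5,t9}
  V12356: {t2,t3,t5,t9}
  V12456: {t3,t5,t9}
  V13456: {t3,t5,t9}
  V23456: {t3,t5,t9}
  V123456: {t3,t5,t9}
C dims 16,27,26,16; δ0: rk 12, SNF 1^12; δ1: rk 15, SNF 1^15; δ2: rk 11, SNF 1^11
Ȟ^0 = (16 − 12) − 0 = 4, so Ȟ^0 ≅ Z^4
Ȟ^1 = (27 − 15) − 12 = 0, so Ȟ^1 ≅ 0
Ȟ^2 = (26 − 11) − 15 = 0, so Ȟ^2 ≅ 0


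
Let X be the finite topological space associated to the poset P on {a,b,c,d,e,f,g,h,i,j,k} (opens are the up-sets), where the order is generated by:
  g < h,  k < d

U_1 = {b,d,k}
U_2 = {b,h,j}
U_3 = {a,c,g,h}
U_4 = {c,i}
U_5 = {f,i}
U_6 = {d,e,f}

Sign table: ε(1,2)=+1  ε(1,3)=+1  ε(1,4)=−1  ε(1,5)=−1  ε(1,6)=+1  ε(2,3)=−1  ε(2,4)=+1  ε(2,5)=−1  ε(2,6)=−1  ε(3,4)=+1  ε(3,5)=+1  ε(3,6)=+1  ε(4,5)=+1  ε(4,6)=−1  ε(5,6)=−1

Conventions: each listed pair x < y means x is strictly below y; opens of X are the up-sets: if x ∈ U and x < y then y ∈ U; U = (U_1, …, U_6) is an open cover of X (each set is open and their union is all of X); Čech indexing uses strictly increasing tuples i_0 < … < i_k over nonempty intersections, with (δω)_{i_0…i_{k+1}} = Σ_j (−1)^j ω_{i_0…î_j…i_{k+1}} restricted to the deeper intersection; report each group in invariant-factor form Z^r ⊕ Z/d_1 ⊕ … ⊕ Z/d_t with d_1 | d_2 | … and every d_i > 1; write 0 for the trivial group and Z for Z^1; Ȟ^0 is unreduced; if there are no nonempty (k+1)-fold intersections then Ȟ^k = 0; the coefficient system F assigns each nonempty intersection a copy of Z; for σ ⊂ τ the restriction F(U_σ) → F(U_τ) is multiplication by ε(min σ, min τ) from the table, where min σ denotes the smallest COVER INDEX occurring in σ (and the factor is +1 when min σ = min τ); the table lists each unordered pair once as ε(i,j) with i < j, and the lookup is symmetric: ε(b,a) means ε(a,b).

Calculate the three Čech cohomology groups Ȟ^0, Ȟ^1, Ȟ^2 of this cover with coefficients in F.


Ȟ^0 = Z,  Ȟ^1 = Z,  Ȟ^2 = 0

nerve of the cover:
  U12={b} U16={d} U23={h} U34={c} U45={i} U56={f}
C dims 6,6; δ0: rk 5, SNF 1^5
Ȟ^0 = (6 − 5) − 0 = 1, so Ȟ^0 ≅ Z
Ȟ^1 = (6 − 0) − 5 = 1, so Ȟ^1 ≅ Z
Ȟ^2 = (0 − 0) − 0 = 0, so Ȟ^2 ≅ 0


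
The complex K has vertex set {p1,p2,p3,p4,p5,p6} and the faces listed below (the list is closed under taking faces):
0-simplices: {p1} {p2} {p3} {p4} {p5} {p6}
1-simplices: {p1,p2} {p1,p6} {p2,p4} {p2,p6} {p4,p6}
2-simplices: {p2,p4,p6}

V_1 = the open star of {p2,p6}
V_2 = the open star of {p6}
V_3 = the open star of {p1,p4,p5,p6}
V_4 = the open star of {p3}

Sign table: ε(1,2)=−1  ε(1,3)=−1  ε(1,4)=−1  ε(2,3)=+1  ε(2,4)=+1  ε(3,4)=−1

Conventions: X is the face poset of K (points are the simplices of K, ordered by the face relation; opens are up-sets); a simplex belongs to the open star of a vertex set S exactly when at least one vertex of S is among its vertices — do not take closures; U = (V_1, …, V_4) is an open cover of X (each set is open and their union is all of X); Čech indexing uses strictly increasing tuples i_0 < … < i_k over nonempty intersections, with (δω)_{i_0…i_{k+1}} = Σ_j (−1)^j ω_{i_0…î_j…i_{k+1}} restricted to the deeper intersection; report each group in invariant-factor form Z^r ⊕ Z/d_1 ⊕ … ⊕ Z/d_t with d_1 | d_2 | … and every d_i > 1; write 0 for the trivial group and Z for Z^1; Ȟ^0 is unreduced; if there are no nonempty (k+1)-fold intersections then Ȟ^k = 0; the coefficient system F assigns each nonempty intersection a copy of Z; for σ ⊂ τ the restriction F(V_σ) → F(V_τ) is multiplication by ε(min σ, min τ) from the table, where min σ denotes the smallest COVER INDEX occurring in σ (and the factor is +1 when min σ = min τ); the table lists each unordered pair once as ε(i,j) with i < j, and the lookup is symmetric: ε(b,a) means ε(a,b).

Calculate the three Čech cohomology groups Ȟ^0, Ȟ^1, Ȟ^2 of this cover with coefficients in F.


Ȟ^0 ≅ Z^2, Ȟ^1 ≅ 0, Ȟ^2 ≅ 0

nonempty overlaps:
  V1={{p2},{p6},{p1,p2},{p1,p6},{p2,p4},{p2,p6},{p4,p6},{p2,p4,p6}} V2={{p6},{p1,p6},{p2,p6},{p4,p6},{p2,p4,p6}} V3={{p1},{p4},{p5},{p6},{p1,p2},{p1,p6},{p2,p4},{p2,p6},{p4,p6},{p2,p4,p6}} V4={{p3}}
  V12={{p6},{p1,p6},{p2,p6},{p4,p6},{p2,p4,p6}} V13={{p6},{p1,p2},{p1,p6},{p2,p4},{p2,p6},{p4,p6},{p2,p4,p6}} V23={{p6},{p1,p6},{p2,p6},{p4,p6},{p2,p4,p6}}
  V123={{p6},{p1,p6},{p2,p6},{p4,p6},{p2,p4,p6}}
C dims 4,3,1; δ0: rk 2, SNF 1^2; δ1: rk 1, SNF 1^1
degree 0: 4−2−0 = 2 → Ȟ^0 ≅ Z^2
degree 1: 3−1−2 = 0 → Ȟ^1 ≅ 0
degree 2: 1−0−1 = 0 → Ȟ^2 ≅ 0


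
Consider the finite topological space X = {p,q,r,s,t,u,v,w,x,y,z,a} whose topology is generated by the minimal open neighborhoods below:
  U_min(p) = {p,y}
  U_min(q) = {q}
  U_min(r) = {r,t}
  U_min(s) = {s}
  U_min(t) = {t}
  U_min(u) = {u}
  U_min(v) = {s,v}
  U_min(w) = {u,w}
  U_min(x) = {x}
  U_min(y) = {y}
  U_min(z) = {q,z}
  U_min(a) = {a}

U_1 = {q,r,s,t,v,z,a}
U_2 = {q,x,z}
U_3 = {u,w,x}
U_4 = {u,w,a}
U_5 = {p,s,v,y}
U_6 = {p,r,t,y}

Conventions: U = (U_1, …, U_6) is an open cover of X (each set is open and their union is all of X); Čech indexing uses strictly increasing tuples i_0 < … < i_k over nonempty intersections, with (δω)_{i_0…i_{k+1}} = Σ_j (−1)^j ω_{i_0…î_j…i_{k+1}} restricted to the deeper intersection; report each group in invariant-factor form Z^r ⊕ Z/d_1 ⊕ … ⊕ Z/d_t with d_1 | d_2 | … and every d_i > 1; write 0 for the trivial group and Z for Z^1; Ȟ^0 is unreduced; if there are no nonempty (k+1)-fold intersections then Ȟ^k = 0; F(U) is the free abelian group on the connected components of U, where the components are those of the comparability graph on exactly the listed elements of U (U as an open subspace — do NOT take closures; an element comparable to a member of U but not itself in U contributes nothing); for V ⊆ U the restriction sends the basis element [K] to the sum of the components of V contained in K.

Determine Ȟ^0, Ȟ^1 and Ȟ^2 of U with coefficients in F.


nerve simplices:
  U12={q,z} U14={a} U15={s,v} U16={r,t} U23={x} U34={u,w} U56={p,y}
components per intersection:
  U1: {q,z} {r,t} {s,v} {a}
  U2: {q,z} {x}
  U3: {u,w} {x}
  U4: {u,w} {a}
  U5: {p,y} {s,v}
  U6: {p,y} {r,t}
  U12: {q,z}
  U14: {a}
  U15: {s,v}
  U16: {r,t}
  U23: {x}
  U34: {u,w}
  U56: {p,y}
C dims 14,7; δ0: rk 7, SNF 1^7
degree 0: 14−7−0 = 7 → Ȟ^0 ≅ Z^7
degree 1: 7−0−7 = 0 → Ȟ^1 ≅ 0
degree 2: 0−0−0 = 0 → Ȟ^2 ≅ 0

Ȟ^0 = Z^7; Ȟ^1 = 0; Ȟ^2 = 0


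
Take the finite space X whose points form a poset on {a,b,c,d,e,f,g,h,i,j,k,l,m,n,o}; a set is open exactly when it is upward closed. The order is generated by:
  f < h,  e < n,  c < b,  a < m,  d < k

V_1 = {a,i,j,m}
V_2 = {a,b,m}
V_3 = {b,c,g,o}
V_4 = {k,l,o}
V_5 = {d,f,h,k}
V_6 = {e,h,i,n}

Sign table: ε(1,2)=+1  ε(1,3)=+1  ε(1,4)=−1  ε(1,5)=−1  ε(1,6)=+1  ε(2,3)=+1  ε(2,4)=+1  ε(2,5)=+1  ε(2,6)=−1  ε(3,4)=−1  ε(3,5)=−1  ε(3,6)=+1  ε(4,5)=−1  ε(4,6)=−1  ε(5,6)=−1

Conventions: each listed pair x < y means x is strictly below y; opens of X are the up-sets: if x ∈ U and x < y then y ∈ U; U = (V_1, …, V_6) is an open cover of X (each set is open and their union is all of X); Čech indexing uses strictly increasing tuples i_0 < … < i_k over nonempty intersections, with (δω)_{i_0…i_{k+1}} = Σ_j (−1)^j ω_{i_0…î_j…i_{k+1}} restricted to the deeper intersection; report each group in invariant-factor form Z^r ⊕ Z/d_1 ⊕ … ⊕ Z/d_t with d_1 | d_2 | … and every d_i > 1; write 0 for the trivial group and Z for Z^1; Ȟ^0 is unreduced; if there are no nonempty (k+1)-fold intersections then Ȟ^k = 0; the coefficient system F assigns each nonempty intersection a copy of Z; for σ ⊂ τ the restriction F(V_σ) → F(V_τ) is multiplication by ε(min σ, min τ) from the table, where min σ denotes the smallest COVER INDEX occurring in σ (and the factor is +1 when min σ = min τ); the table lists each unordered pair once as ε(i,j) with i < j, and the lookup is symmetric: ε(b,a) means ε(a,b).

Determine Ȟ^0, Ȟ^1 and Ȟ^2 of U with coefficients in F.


Ȟ^0 = 0; Ȟ^1 = Z/2; Ȟ^2 = 0

intersection data:
  V12={a,m} V16={i} V23={b} V34={o} V45={k} V56={h}
C dims 6,6; δ0: rk 6, SNF 1^5·2
Ȟ^0 = (6 − 6) − 0 = 0, so Ȟ^0 ≅ 0
Ȟ^1 = (6 − 0) − 6 = 0 plus torsion [2], so Ȟ^1 ≅ Z/2
Ȟ^2 = (0 − 0) − 0 = 0, so Ȟ^2 ≅ 0


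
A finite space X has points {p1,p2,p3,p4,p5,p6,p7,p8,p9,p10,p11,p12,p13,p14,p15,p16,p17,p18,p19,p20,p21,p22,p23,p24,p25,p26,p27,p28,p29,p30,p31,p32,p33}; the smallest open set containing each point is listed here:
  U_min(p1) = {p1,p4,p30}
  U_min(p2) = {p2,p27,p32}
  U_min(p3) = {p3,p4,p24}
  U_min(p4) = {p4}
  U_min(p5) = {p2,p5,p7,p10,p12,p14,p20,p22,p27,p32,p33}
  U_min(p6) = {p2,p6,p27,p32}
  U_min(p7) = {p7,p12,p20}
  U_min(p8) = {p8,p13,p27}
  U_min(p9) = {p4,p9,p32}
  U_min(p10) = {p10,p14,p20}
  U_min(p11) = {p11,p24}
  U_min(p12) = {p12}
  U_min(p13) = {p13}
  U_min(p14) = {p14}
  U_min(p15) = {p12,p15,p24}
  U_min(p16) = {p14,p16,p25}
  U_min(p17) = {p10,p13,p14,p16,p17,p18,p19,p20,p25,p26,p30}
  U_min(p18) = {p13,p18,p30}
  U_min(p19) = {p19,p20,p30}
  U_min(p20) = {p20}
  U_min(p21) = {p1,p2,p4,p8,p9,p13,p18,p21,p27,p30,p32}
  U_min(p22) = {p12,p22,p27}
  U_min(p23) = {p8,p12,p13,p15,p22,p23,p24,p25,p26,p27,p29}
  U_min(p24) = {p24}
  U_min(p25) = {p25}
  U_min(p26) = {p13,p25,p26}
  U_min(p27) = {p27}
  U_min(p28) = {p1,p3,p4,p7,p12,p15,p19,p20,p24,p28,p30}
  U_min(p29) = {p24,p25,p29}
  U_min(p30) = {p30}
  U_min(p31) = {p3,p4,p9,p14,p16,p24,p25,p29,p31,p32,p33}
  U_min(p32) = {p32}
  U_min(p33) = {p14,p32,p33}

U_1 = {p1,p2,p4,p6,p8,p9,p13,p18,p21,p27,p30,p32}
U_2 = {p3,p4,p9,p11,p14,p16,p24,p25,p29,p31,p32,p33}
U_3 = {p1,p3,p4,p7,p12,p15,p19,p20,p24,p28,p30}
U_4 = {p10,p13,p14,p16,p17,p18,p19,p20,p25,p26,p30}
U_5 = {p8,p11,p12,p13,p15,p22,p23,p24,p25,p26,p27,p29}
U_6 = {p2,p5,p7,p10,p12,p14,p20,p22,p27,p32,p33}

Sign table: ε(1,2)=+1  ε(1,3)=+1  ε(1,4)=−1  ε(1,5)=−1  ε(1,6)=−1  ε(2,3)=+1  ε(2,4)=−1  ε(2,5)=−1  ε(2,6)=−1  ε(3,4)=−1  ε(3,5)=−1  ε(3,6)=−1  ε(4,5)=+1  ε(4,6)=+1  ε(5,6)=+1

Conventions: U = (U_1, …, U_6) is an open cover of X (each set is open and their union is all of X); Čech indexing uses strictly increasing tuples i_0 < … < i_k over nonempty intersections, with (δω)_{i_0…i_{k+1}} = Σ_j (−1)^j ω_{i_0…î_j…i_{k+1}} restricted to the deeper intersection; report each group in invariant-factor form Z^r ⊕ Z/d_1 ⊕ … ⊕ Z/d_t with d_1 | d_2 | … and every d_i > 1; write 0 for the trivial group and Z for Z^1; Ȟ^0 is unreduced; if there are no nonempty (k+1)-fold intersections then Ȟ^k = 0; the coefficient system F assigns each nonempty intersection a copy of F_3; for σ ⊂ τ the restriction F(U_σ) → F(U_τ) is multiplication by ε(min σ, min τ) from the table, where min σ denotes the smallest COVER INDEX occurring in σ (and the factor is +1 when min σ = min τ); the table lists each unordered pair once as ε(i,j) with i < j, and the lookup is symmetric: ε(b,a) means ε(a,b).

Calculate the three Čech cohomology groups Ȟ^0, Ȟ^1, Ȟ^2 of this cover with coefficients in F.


Ȟ^0(U;F) ≅ Z/3; Ȟ^1(U;F) ≅ 0; Ȟ^2(U;F) ≅ 0

intersection data:
  U12={p4,p9,p32} U13={p1,p4,p30} U14={p13,p18,p30} U15={p8,p13,p27} U16={p2,p27,p32} U23={p3,p4,p24} U24={p14,p16,p25} U25={p11,p24,p25,p29} U26={p14,p32,p33} U34={p19,p20,p30} U35={p12,p15,p24} U36={p7,p12,p20} U45={p13,p25,p26} U46={p10,p14,p20} U56={p12,p22,p27}
  U123={p4} U126={p32} U134={p30} U145={p13} U156={p27} U235={p24} U245={p25} U246={p14} U346={p20} U356={p12}
C dims 6,15,10; δ0: rk_F3 5; δ1: rk_F3 10
Ȟ^0 = (6 − 5) − 0 = 1, so Ȟ^0 ≅ Z/3
Ȟ^1 = (15 − 10) − 5 = 0, so Ȟ^1 ≅ 0
Ȟ^2 = (10 − 0) − 10 = 0, so Ȟ^2 ≅ 0


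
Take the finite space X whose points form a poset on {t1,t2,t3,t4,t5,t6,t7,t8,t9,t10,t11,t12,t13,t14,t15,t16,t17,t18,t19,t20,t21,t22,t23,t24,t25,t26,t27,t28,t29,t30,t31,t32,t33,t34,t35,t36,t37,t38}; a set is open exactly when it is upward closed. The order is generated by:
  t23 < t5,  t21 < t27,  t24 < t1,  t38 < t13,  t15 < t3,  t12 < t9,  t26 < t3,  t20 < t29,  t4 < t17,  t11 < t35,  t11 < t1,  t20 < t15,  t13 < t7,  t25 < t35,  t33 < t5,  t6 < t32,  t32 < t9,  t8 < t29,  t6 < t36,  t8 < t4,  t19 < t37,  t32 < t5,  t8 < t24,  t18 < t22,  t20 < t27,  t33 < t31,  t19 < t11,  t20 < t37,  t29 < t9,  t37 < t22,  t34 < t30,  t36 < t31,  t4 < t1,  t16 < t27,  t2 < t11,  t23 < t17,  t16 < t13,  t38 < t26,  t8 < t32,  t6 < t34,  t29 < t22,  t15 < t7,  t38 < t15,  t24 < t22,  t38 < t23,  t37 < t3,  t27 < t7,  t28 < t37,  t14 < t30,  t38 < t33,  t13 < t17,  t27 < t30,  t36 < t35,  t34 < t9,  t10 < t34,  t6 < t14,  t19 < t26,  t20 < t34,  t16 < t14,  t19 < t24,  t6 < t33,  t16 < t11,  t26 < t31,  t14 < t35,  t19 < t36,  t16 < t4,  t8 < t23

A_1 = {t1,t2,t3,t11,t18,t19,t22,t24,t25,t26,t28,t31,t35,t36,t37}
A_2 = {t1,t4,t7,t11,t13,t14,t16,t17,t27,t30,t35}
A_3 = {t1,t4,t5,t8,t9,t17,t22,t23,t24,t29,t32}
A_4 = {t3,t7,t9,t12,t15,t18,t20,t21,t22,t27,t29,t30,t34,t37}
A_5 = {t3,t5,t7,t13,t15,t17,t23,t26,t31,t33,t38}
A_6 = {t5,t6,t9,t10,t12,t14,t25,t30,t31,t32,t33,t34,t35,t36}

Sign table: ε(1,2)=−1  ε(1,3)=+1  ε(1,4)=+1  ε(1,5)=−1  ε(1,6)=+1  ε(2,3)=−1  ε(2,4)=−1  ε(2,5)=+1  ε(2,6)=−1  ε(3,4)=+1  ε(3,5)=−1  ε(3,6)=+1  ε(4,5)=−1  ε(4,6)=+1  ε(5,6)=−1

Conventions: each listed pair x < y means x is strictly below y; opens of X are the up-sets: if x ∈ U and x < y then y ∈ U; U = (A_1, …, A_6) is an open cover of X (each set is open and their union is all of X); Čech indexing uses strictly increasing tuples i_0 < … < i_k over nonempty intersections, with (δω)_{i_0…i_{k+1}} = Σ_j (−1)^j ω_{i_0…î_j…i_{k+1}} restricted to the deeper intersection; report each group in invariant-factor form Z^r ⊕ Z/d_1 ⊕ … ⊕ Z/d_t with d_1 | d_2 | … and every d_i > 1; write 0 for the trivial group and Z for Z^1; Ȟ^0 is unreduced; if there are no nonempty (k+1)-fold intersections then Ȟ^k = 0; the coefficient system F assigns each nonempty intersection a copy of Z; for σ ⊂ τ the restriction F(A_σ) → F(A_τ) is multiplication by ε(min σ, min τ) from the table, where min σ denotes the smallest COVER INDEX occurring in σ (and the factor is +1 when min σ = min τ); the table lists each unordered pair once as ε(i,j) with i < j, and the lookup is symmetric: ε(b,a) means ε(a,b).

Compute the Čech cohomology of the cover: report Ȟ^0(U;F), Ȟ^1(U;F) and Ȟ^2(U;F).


Ȟ^0(U;F) ≅ Z,  Ȟ^1(U;F) ≅ 0,  Ȟ^2(U;F) ≅ Z/2

nonempty overlaps:
  A12={t1,t11,t35} A13={t1,t22,t24} A14={t3,t18,t22,t37} A15={t3,t26,t31} A16={t25,t31,t35,t36} A23={t1,t4,t17} A24={t7,t27,t30} A25={t7,t13,t17} A26={t14,t30,t35} A34={t9,t22,t29} A35={t5,t17,t23} A36={t5,t9,t32} A45={t3,t7,t15} A46={t9,t12,t30,t34} A56={t5,t31,t33}
  A123={t1} A126={t35} A134={t22} A145={t3} A156={t31} A235={t17} A245={t7} A246={t30} A346={t9} A356={t5}
C dims 6,15,10; δ0: rk 5, SNF 1^5; δ1: rk 10, SNF 1^9·2
degree 0: 6−5−0 = 1 → Ȟ^0 ≅ Z
degree 1: 15−10−5 = 0 → Ȟ^1 ≅ 0
degree 2: 10−0−10 = 0 plus torsion [2] → Ȟ^2 ≅ Z/2


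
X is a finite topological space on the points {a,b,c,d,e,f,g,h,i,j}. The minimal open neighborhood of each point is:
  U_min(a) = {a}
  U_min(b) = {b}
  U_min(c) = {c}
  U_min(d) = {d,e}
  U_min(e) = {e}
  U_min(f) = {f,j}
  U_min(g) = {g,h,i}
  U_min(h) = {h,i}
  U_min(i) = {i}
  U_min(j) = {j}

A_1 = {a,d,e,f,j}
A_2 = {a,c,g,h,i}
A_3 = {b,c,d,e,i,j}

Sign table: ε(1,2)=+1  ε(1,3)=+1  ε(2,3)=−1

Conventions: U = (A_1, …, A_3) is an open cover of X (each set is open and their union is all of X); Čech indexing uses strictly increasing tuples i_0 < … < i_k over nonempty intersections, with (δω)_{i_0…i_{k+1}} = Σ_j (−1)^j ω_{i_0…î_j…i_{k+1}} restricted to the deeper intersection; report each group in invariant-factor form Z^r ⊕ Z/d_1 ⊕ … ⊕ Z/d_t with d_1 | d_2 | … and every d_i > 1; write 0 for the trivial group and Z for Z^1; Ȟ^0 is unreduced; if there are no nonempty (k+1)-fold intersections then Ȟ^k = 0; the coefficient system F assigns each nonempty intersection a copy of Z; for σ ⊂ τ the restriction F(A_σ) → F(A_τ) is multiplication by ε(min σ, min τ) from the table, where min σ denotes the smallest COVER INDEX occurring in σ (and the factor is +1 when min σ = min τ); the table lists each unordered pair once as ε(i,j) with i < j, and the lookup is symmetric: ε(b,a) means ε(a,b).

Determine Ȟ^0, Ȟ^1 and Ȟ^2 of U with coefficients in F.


nerve simplices:
  A12={a} A13={d,e,j} A23={c,i}
C dims 3,3; δ0: rk 3, SNF 1^2·2
degree 0: 3−3−0 = 0 → Ȟ^0 ≅ 0
degree 1: 3−0−3 = 0 plus torsion [2] → Ȟ^1 ≅ Z/2
degree 2: 0−0−0 = 0 → Ȟ^2 ≅ 0

Ȟ^0 = 0; Ȟ^1 = Z/2; Ȟ^2 = 0


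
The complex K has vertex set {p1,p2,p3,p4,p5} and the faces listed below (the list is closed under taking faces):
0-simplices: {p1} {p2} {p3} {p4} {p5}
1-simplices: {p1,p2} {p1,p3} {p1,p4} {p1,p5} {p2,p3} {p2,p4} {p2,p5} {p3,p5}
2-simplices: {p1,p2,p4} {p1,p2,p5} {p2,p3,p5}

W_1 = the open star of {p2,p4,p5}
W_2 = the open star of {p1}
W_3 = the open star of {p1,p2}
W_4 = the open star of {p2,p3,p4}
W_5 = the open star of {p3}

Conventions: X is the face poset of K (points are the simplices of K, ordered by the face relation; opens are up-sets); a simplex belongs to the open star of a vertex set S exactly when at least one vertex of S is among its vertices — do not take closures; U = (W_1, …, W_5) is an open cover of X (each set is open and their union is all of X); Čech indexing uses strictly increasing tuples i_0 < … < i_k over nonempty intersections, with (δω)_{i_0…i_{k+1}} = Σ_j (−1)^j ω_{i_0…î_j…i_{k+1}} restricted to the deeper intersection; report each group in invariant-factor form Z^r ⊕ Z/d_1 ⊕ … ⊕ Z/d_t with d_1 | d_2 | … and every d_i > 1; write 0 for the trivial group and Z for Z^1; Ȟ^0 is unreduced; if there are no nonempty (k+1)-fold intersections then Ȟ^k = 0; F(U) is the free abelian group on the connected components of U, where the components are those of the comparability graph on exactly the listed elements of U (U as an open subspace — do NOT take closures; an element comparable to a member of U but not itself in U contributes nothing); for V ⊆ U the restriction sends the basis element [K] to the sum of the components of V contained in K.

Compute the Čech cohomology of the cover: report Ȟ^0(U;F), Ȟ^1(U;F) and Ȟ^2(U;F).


nonempty intersections:
  W1={{p2},{p4},{p5},{p1,p2},{p1,p4},{p1,p5},{p2,p3},{p2,p4},{p2,p5},{p3,p5},{p1,p2,p4},{p1,p2,p5},{p2,p3,p5}} W2={{p1},{p1,p2},{p1,p3},{p1,p4},{p1,p5},{p1,p2,p4},{p1,p2,p5}} W3={{p1},{p2},{p1,p2},{p1,p3},{p1,p4},{p1,p5},{p2,p3},{p2,p4},{p2,p5},{p1,p2,p4},{p1,p2,p5},{p2,p3,p5}} W4={{p2},{p3},{p4},{p1,p2},{p1,p3},{p1,p4},{p2,p3},{p2,p4},{p2,p5},{p3,p5},{p1,p2,p4},{p1,p2,p5},{p2,p3,p5}} W5={{p3},{p1,p3},{p2,p3},{p3,p5},{p2,p3,p5}}
  W12={{p1,p2},{p1,p4},{p1,p5},{p1,p2,p4},{p1,p2,p5}} W13={{p2},{p1,p2},{p1,p4},{p1,p5},{p2,p3},{p2,p4},{p2,p5},{p1,p2,p4},{p1,p2,p5},{p2,p3,p5}} W14={{p2},{p4},{p1,p2},{p1,p4},{p2,p3},{p2,p4},{p2,p5},{p3,p5},{p1,p2,p4},{p1,p2,p5},{p2,p3,p5}} W15={{p2,p3},{p3,p5},{p2,p3,p5}} W23={{p1},{p1,p2},{p1,p3},{p1,p4},{p1,p5},{p1,p2,p4},{p1,p2,p5}} W24={{p1,p2},{p1,p3},{p1,p4},{p1,p2,p4},{p1,p2,p5}} W25={{p1,p3}} W34={{p2},{p1,p2},{p1,p3},{p1,p4},{p2,p3},{p2,p4},{p2,p5},{p1,p2,p4},{p1,p2,p5},{p2,p3,p5}} W35={{p1,p3},{p2,p3},{p2,p3,p5}} W45={{p3},{p1,p3},{p2,p3},{p3,p5},{p2,p3,p5}}
  W123={{p1,p2},{p1,p4},{p1,p5},{p1,p2,p4},{p1,p2,p5}} W124={{p1,p2},{p1,p4},{p1,p2,p4},{p1,p2,p5}} W134={{p2},{p1,p2},{p1,p4},{p2,p3},{p2,p4},{p2,p5},{p1,p2,p4},{p1,p2,p5},{p2,p3,p5}} W135={{p2,p3},{p2,p3,p5}} W145={{p2,p3},{p3,p5},{p2,p3,p5}} W234={{p1,p2},{p1,p3},{p1,p4},{p1,p2,p4},{p1,p2,p5}} W235={{p1,p3}} W245={{p1,p3}} W345={{p1,p3},{p2,p3},{p2,p3,p5}}
  W1234={{p1,p2},{p1,p4},{p1,p2,p4},{p1,p2,p5}} W1345={{p2,p3},{p2,p3,p5}} W2345={{p1,p3}}
components per intersection:
  W1: {{p2},{p4},{p5},{p1,p2},{p1,p4},{p1,p5},{p2,p3},{p2,p4},{p2,p5},{p3,p5},{p1,p2,p4},{p1,p2,p5},{p2,p3,p5}}
  W2: {{p1},{p1,p2},{p1,p3},{p1,p4},{p1,p5},{p1,p2,p4},{p1,p2,p5}}
  W3: {{p1},{p2},{p1,p2},{p1,p3},{p1,p4},{p1,p5},{p2,p3},{p2,p4},{p2,p5},{p1,p2,p4},{p1,p2,p5},{p2,p3,p5}}
  W4: {{p2},{p3},{p4},{p1,p2},{p1,p3},{p1,p4},{p2,p3},{p2,p4},{p2,p5},{p3,p5},{p1,p2,p4},{p1,p2,p5},{p2,p3,p5}}
  W5: {{p3},{p1,p3},{p2,p3},{p3,p5},{p2,p3,p5}}
  W12: {{p1,p2},{p1,p4},{p1,p5},{p1,p2,p4},{p1,p2,p5}}
  W13: {{p2},{p1,p2},{p1,p4},{p1,p5},{p2,p3},{p2,p4},{p2,p5},{p1,p2,p4},{p1,p2,p5},{p2,p3,p5}}
  W14: {{p2},{p4},{p1,p2},{p1,p4},{p2,p3},{p2,p4},{p2,p5},{p3,p5},{p1,p2,p4},{p1,p2,p5},{p2,p3,p5}}
  W15: {{p2,p3},{p3,p5},{p2,p3,p5}}
  W23: {{p1},{p1,p2},{p1,p3},{p1,p4},{p1,p5},{p1,p2,p4},{p1,p2,p5}}
  W24: {{p1,p2},{p1,p4},{p1,p2,p4},{p1,p2,p5}} {{p1,p3}}
  W25: {{p1,p3}}
  W34: {{p2},{p1,p2},{p1,p4},{p2,p3},{p2,p4},{p2,p5},{p1,p2,p4},{p1,p2,p5},{p2,p3,p5}} {{p1,p3}}
  W35: {{p1,p3}} {{p2,p3},{p2,p3,p5}}
  W45: {{p3},{p1,p3},{p2,p3},{p3,p5},{p2,p3,p5}}
  W123: {{p1,p2},{p1,p4},{p1,p5},{p1,p2,p4},{p1,p2,p5}}
  W124: {{p1,p2},{p1,p4},{p1,p2,p4},{p1,p2,p5}}
  W134: {{p2},{p1,p2},{p1,p4},{p2,p3},{p2,p4},{p2,p5},{p1,p2,p4},{p1,p2,p5},{p2,p3,p5}}
  W135: {{p2,p3},{p2,p3,p5}}
  W145: {{p2,p3},{p3,p5},{p2,p3,p5}}
  W234: {{p1,p2},{p1,p4},{p1,p2,p4},{p1,p2,p5}} {{p1,p3}}
  W235: {{p1,p3}}
  W245: {{p1,p3}}
  W345: {{p1,p3}} {{p2,p3},{p2,p3,p5}}
  W1234: {{p1,p2},{p1,p4},{p1,p2,p4},{p1,p2,p5}}
  W1345: {{p2,p3},{p2,p3,p5}}
  W2345: {{p1,p3}}
C dims 5,13,11,3; δ0: rk 4, SNF 1^4; δ1: rk 8, SNF 1^8; δ2: rk 3, SNF 1^3
Ȟ^0: (5−4)−0=1 ⇒ Z
Ȟ^1: (13−8)−4=1 ⇒ Z
Ȟ^2: (11−3)−8=0 ⇒ 0

Ȟ^0(U;F) ≅ Z,  Ȟ^1(U;F) ≅ Z,  Ȟ^2(U;F) ≅ 0


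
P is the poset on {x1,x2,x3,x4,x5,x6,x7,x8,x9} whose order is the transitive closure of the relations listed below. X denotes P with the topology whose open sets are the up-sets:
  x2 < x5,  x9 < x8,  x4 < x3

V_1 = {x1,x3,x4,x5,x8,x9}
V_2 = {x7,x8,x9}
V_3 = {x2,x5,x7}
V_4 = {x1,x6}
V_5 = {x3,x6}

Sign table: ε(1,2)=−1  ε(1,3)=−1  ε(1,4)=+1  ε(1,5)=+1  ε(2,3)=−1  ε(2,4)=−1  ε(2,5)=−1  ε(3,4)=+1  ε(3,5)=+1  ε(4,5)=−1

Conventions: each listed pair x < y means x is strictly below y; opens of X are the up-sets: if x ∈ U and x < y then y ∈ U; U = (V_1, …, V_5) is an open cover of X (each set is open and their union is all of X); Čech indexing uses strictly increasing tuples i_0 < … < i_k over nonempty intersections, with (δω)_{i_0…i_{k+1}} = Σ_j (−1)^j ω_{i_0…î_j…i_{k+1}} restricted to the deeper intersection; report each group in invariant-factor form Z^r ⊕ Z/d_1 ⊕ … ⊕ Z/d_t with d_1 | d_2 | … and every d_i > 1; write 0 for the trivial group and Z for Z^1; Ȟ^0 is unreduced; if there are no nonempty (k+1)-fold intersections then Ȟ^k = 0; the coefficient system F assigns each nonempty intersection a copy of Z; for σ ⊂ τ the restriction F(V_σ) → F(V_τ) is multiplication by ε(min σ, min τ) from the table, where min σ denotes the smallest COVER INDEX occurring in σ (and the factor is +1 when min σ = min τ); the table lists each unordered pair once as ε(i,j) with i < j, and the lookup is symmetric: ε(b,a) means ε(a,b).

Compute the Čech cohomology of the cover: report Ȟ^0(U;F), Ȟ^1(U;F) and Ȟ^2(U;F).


Ȟ^0 = 0; Ȟ^1 = Z ⊕ Z/2; Ȟ^2 = 0

nerve simplices:
  V12={x8,x9} V13={x5} V14={x1} V15={x3} V23={x7} V45={x6}
C dims 5,6; δ0: rk 5, SNF 1^4·2
degree 0: 5−5−0 = 0 → Ȟ^0 ≅ 0
degree 1: 6−0−5 = 1 plus torsion [2] → Ȟ^1 ≅ Z ⊕ Z/2
degree 2: 0−0−0 = 0 → Ȟ^2 ≅ 0


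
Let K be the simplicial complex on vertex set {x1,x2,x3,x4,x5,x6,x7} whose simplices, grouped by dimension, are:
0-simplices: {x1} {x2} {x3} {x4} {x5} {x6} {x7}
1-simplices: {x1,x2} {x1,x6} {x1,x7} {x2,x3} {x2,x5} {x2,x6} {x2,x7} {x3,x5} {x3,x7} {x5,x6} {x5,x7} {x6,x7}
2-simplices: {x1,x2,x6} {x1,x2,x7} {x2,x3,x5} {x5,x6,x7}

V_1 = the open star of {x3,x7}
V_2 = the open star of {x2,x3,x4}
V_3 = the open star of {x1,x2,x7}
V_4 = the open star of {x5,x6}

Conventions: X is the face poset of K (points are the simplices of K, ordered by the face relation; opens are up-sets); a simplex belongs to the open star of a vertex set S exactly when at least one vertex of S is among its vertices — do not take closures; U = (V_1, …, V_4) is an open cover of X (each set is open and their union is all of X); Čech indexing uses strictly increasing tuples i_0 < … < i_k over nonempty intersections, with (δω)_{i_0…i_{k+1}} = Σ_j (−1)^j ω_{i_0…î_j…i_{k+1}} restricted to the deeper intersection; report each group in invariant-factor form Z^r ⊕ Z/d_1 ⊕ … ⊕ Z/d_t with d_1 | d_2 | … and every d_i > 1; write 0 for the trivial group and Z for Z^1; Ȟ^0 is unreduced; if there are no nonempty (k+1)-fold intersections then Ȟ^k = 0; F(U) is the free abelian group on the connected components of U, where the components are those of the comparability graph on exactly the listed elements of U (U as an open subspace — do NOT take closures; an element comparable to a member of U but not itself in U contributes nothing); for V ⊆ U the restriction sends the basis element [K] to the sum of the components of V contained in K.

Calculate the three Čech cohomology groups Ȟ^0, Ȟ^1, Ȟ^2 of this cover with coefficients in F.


Ȟ^0 = Z^2, Ȟ^1 = Z^3, Ȟ^2 = 0

nonempty intersections:
  V1={{x3},{x7},{x1,x7},{x2,x3},{x2,x7},{x3,x5},{x3,x7},{x5,x7},{x6,x7},{x1,x2,x7},{x2,x3,x5},{x5,x6,x7}} V2={{x2},{x3},{x4},{x1,x2},{x2,x3},{x2,x5},{x2,x6},{x2,x7},{x3,x5},{x3,x7},{x1,x2,x6},{x1,x2,x7},{x2,x3,x5}} V3={{x1},{x2},{x7},{x1,x2},{x1,x6},{x1,x7},{x2,x3},{x2,x5},{x2,x6},{x2,x7},{x3,x7},{x5,x7},{x6,x7},{x1,x2,x6},{x1,x2,x7},{x2,x3,x5},{x5,x6,x7}} V4={{x5},{x6},{x1,x6},{x2,x5},{x2,x6},{x3,x5},{x5,x6},{x5,x7},{x6,x7},{x1,x2,x6},{x2,x3,x5},{x5,x6,x7}}
  V12={{x3},{x2,x3},{x2,x7},{x3,x5},{x3,x7},{x1,x2,x7},{x2,x3,x5}} V13={{x7},{x1,x7},{x2,x3},{x2,x7},{x3,x7},{x5,x7},{x6,x7},{x1,x2,x7},{x2,x3,x5},{x5,x6,x7}} V14={{x3,x5},{x5,x7},{x6,x7},{x2,x3,x5},{x5,x6,x7}} V23={{x2},{x1,x2},{x2,x3},{x2,x5},{x2,x6},{x2,x7},{x3,x7},{x1,x2,x6},{x1,x2,x7},{x2,x3,x5}} V24={{x2,x5},{x2,x6},{x3,x5},{x1,x2,x6},{x2,x3,x5}} V34={{x1,x6},{x2,x5},{x2,x6},{x5,x7},{x6,x7},{x1,x2,x6},{x2,x3,x5},{x5,x6,x7}}
  V123={{x2,x3},{x2,x7},{x3,x7},{x1,x2,x7},{x2,x3,x5}} V124={{x3,x5},{x2,x3,x5}} V134={{x5,x7},{x6,x7},{x2,x3,x5},{x5,x6,x7}} V234={{x2,x5},{x2,x6},{x1,x2,x6},{x2,x3,x5}}
  V1234={{x2,x3,x5}}
components per intersection:
  V1: {{x3},{x7},{x1,x7},{x2,x3},{x2,x7},{x3,x5},{x3,x7},{x5,x7},{x6,x7},{x1,x2,x7},{x2,x3,x5},{x5,x6,x7}}
  V2: {{x2},{x3},{x1,x2},{x2,x3},{x2,x5},{x2,x6},{x2,x7},{x3,x5},{x3,x7},{x1,x2,x6},{x1,x2,x7},{x2,x3,x5}} {{x4}}
  V3: {{x1},{x2},{x7},{x1,x2},{x1,x6},{x1,x7},{x2,x3},{x2,x5},{x2,x6},{x2,x7},{x3,x7},{x5,x7},{x6,x7},{x1,x2,x6},{x1,x2,x7},{x2,x3,x5},{x5,x6,x7}}
  V4: {{x5},{x6},{x1,x6},{x2,x5},{x2,x6},{x3,x5},{x5,x6},{x5,x7},{x6,x7},{x1,x2,x6},{x2,x3,x5},{x5,x6,x7}}
  V12: {{x3},{x2,x3},{x3,x5},{x3,x7},{x2,x3,x5}} {{x2,x7},{x1,x2,x7}}
  V13: {{x7},{x1,x7},{x2,x7},{x3,x7},{x5,x7},{x6,x7},{x1,x2,x7},{x5,x6,x7}} {{x2,x3},{x2,x3,x5}}
  V14: {{x3,x5},{x2,x3,x5}} {{x5,x7},{x6,x7},{x5,x6,x7}}
  V23: {{x2},{x1,x2},{x2,x3},{x2,x5},{x2,x6},{x2,x7},{x1,x2,x6},{x1,x2,x7},{x2,x3,x5}} {{x3,x7}}
  V24: {{x2,x5},{x3,x5},{x2,x3,x5}} {{x2,x6},{x1,x2,x6}}
  V34: {{x1,x6},{x2,x6},{x1,x2,x6}} {{x2,x5},{x2,x3,x5}} {{x5,x7},{x6,x7},{x5,x6,x7}}
  V123: {{x2,x3},{x2,x3,x5}} {{x2,x7},{x1,x2,x7}} {{x3,x7}}
  V124: {{x3,x5},{x2,x3,x5}}
  V134: {{x5,x7},{x6,x7},{x5,x6,x7}} {{x2,x3,x5}}
  V234: {{x2,x5},{x2,x3,x5}} {{x2,x6},{x1,x2,x6}}
  V1234: {{x2,x3,x5}}
C dims 5,13,8,1; δ0: rk 3, SNF 1^3; δ1: rk 7, SNF 1^7; δ2: rk 1, SNF 1^1
Ȟ^0: (5−3)−0=2 ⇒ Z^2
Ȟ^1: (13−7)−3=3 ⇒ Z^3
Ȟ^2: (8−1)−7=0 ⇒ 0
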